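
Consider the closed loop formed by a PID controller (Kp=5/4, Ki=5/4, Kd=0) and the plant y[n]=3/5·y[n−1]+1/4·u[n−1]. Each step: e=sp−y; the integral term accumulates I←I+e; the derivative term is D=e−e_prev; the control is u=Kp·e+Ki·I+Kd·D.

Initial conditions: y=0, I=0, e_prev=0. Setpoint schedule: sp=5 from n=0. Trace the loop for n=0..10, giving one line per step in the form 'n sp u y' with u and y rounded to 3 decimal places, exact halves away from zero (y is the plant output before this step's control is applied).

(exact arithmetic carried between steps; '≈' marks a value shown rounded to 6 d.p. or computed from one; I and e_prev carry over from the previous line; the table rounds u and y to 3 d.p., halves away from zero)
n=0: y=0, sp=5, e=sp−y=5; I=5, D=e−e_prev=5; u=5/4·5+5/4·5+0·5=12.5; next y=3/5·0+1/4·12.5=3.125
n=1: y=3.125, sp=5, e=sp−y=1.875; I=6.875, D=e−e_prev=-3.125; u=5/4·1.875+5/4·6.875+0·(-3.125)=10.9375; next y=3/5·3.125+1/4·10.9375=4.609375
n=2: y=4.609375, sp=5, e=sp−y=0.390625; I=7.265625, D=e−e_prev=-1.484375; u=5/4·0.390625+5/4·7.265625+0·(-1.484375)≈9.570313; next y=3/5·4.609375+1/4·9.570313≈5.158203
n=3: y≈5.158203, sp=5, e=sp−y≈-0.158203; I≈7.107422, D=e−e_prev≈-0.548828; u=5/4·(-0.158203)+5/4·7.107422+0·(-0.548828)≈8.686523; next y=3/5·5.158203+1/4·8.686523≈5.266553
n=4: y≈5.266553, sp=5, e=sp−y≈-0.266553; I≈6.840869, D=e−e_prev≈-0.108350; u=5/4·(-0.266553)+5/4·6.840869+0·(-0.108350)≈8.217896; next y=3/5·5.266553+1/4·8.217896≈5.214406
n=5: y≈5.214406, sp=5, e=sp−y≈-0.214406; I≈6.626464, D=e−e_prev≈0.052147; u=5/4·(-0.214406)+5/4·6.626464+0·0.052147≈8.015073; next y=3/5·5.214406+1/4·8.015073≈5.132411
n=6: y≈5.132411, sp=5, e=sp−y≈-0.132411; I≈6.494052, D=e−e_prev≈0.081994; u=5/4·(-0.132411)+5/4·6.494052+0·0.081994≈7.952051; next y=3/5·5.132411+1/4·7.952051≈5.067460
n=7: y≈5.067460, sp=5, e=sp−y≈-0.067460; I≈6.426593, D=e−e_prev≈0.064952; u=5/4·(-0.067460)+5/4·6.426593+0·0.064952≈7.948916; next y=3/5·5.067460+1/4·7.948916≈5.027705
n=8: y≈5.027705, sp=5, e=sp−y≈-0.027705; I≈6.398888, D=e−e_prev≈0.039755; u=5/4·(-0.027705)+5/4·6.398888+0·0.039755≈7.963979; next y=3/5·5.027705+1/4·7.963979≈5.007618
n=9: y≈5.007618, sp=5, e=sp−y≈-0.007618; I≈6.391270, D=e−e_prev≈0.020087; u=5/4·(-0.007618)+5/4·6.391270+0·0.020087≈7.979566; next y=3/5·5.007618+1/4·7.979566≈4.999462
n=10: y≈4.999462, sp=5, e=sp−y≈0.000538; I≈6.391808, D=e−e_prev≈0.008156; u=5/4·0.000538+5/4·6.391808+0·0.008156≈7.990433; next y=3/5·4.999462+1/4·7.990433≈4.997285

0 5 12.500 0.000
1 5 10.938 3.125
2 5 9.570 4.609
3 5 8.687 5.158
4 5 8.218 5.267
5 5 8.015 5.214
6 5 7.952 5.132
7 5 7.949 5.067
8 5 7.964 5.028
9 5 7.980 5.008
10 5 7.990 4.999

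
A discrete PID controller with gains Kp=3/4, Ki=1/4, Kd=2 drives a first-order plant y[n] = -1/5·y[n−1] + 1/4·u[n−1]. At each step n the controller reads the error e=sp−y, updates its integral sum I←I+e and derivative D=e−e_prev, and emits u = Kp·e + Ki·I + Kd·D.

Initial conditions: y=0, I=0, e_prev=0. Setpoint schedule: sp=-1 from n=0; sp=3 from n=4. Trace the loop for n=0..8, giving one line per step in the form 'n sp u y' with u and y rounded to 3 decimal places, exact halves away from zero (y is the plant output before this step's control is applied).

0 -1 -3.000 0.000
1 -1 1.000 -0.750
2 -1 -4.013 0.400
3 -1 2.387 -1.083
4 3 5.752 0.813
5 3 0.706 1.275
6 3 6.123 -0.079
7 3 -0.691 1.546
8 3 9.008 -0.482

(exact arithmetic carried between steps; '≈' marks a value shown rounded to 6 d.p. or computed from one; I and e_prev carry over from the previous line; the table rounds u and y to 3 d.p., halves away from zero)
n=0: y=0, sp=-1, e=sp−y=-1; I=-1, D=e−e_prev=-1; u=3/4·(-1)+1/4·(-1)+2·(-1)=-3; next y=-1/5·0+1/4·(-3)=-0.75
n=1: y=-0.75, sp=-1, e=sp−y=-0.25; I=-1.25, D=e−e_prev=0.75; u=3/4·(-0.25)+1/4·(-1.25)+2·0.75=1; next y=-1/5·(-0.75)+1/4·1=0.4
n=2: y=0.4, sp=-1, e=sp−y=-1.4; I=-2.65, D=e−e_prev=-1.15; u=3/4·(-1.4)+1/4·(-2.65)+2·(-1.15)=-4.0125; next y=-1/5·0.4+1/4·(-4.0125)=-1.083125
n=3: y=-1.083125, sp=-1, e=sp−y=0.083125; I=-2.566875, D=e−e_prev=1.483125; u=3/4·0.083125+1/4·(-2.566875)+2·1.483125=2.386875; next y=-1/5·(-1.083125)+1/4·2.386875≈0.813344
n=4: y≈0.813344, sp=3, e=sp−y≈2.186656; I≈-0.380219, D=e−e_prev≈2.103531; u=3/4·2.186656+1/4·(-0.380219)+2·2.103531≈5.752; next y=-1/5·0.813344+1/4·5.752≈1.275331
n=5: y≈1.275331, sp=3, e=sp−y≈1.724669; I≈1.34445, D=e−e_prev≈-0.461988; u=3/4·1.724669+1/4·1.34445+2·(-0.461988)≈0.705639; next y=-1/5·1.275331+1/4·0.705639≈-0.078656
n=6: y≈-0.078656, sp=3, e=sp−y≈3.078656; I≈4.423106, D=e−e_prev≈1.353988; u=3/4·3.078656+1/4·4.423106+2·1.353988≈6.122744; next y=-1/5·(-0.078656)+1/4·6.122744≈1.546417
n=7: y≈1.546417, sp=3, e=sp−y≈1.453583; I≈5.876689, D=e−e_prev≈-1.625074; u=3/4·1.453583+1/4·5.876689+2·(-1.625074)≈-0.690789; next y=-1/5·1.546417+1/4·(-0.690789)≈-0.481981
n=8: y≈-0.481981, sp=3, e=sp−y≈3.481981; I≈9.358670, D=e−e_prev≈2.028398; u=3/4·3.481981+1/4·9.358670+2·2.028398≈9.007949; next y=-1/5·(-0.481981)+1/4·9.007949≈2.348383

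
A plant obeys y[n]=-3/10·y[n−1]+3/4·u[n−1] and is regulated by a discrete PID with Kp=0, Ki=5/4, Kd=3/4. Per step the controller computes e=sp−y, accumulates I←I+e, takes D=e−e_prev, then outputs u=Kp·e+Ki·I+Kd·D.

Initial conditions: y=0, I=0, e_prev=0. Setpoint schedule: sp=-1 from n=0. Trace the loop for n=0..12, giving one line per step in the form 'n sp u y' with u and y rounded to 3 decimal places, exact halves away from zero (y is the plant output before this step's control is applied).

0 -1 -2.000 0.000
1 -1 0.500 -1.500
2 -1 -4.650 0.825
3 -1 3.933 -3.735
4 -1 -11.679 4.070
5 -1 15.937 -9.980
6 -1 -33.229 14.947
7 -1 54.238 -29.406
8 -1 -101.331 49.500
9 -1 175.419 -90.848
10 -1 -316.865 158.819
11 -1 558.838 -285.295
12 -1 -998.902 504.717

(exact arithmetic carried between steps; '≈' marks a value shown rounded to 6 d.p. or computed from one; I and e_prev carry over from the previous line; the table rounds u and y to 3 d.p., halves away from zero)
n=0: y=0, sp=-1, e=sp−y=-1; I=-1, D=e−e_prev=-1; u=0·(-1)+5/4·(-1)+3/4·(-1)=-2; next y=-3/10·0+3/4·(-2)=-1.5
n=1: y=-1.5, sp=-1, e=sp−y=0.5; I=-0.5, D=e−e_prev=1.5; u=0·0.5+5/4·(-0.5)+3/4·1.5=0.5; next y=-3/10·(-1.5)+3/4·0.5=0.825
n=2: y=0.825, sp=-1, e=sp−y=-1.825; I=-2.325, D=e−e_prev=-2.325; u=0·(-1.825)+5/4·(-2.325)+3/4·(-2.325)=-4.65; next y=-3/10·0.825+3/4·(-4.65)=-3.735
n=3: y=-3.735, sp=-1, e=sp−y=2.735; I=0.41, D=e−e_prev=4.56; u=0·2.735+5/4·0.41+3/4·4.56=3.9325; next y=-3/10·(-3.735)+3/4·3.9325=4.069875
n=4: y=4.069875, sp=-1, e=sp−y=-5.069875; I=-4.659875, D=e−e_prev=-7.804875; u=0·(-5.069875)+5/4·(-4.659875)+3/4·(-7.804875)=-11.6785; next y=-3/10·4.069875+3/4·(-11.6785)≈-9.979838
n=5: y≈-9.979838, sp=-1, e=sp−y≈8.979838; I≈4.319963, D=e−e_prev≈14.049713; u=0·8.979838+5/4·4.319963+3/4·14.049713≈15.937238; next y=-3/10·(-9.979838)+3/4·15.937238≈14.946879
n=6: y≈14.946879, sp=-1, e=sp−y≈-15.946879; I≈-11.626917, D=e−e_prev≈-24.926717; u=0·(-15.946879)+5/4·(-11.626917)+3/4·(-24.926717)≈-33.228684; next y=-3/10·14.946879+3/4·(-33.228684)≈-29.405577
n=7: y≈-29.405577, sp=-1, e=sp−y≈28.405577; I≈16.778660, D=e−e_prev≈44.352456; u=0·28.405577+5/4·16.778660+3/4·44.352456≈54.237667; next y=-3/10·(-29.405577)+3/4·54.237667≈49.499923
n=8: y≈49.499923, sp=-1, e=sp−y≈-50.499923; I≈-33.721263, D=e−e_prev≈-78.905500; u=0·(-50.499923)+5/4·(-33.721263)+3/4·(-78.905500)≈-101.330704; next y=-3/10·49.499923+3/4·(-101.330704)≈-90.848005
n=9: y≈-90.848005, sp=-1, e=sp−y≈89.848005; I≈56.126741, D=e−e_prev≈140.347928; u=0·89.848005+5/4·56.126741+3/4·140.347928≈175.419373; next y=-3/10·(-90.848005)+3/4·175.419373≈158.818931
n=10: y≈158.818931, sp=-1, e=sp−y≈-159.818931; I≈-103.692189, D=e−e_prev≈-249.666936; u=0·(-159.818931)+5/4·(-103.692189)+3/4·(-249.666936)≈-316.865439; next y=-3/10·158.818931+3/4·(-316.865439)≈-285.294758
n=11: y≈-285.294758, sp=-1, e=sp−y≈284.294758; I≈180.602569, D=e−e_prev≈444.113689; u=0·284.294758+5/4·180.602569+3/4·444.113689≈558.838478; next y=-3/10·(-285.294758)+3/4·558.838478≈504.717286
n=12: y≈504.717286, sp=-1, e=sp−y≈-505.717286; I≈-325.114717, D=e−e_prev≈-790.012044; u=0·(-505.717286)+5/4·(-325.114717)+3/4·(-790.012044)≈-998.902429; next y=-3/10·504.717286+3/4·(-998.902429)≈-900.592008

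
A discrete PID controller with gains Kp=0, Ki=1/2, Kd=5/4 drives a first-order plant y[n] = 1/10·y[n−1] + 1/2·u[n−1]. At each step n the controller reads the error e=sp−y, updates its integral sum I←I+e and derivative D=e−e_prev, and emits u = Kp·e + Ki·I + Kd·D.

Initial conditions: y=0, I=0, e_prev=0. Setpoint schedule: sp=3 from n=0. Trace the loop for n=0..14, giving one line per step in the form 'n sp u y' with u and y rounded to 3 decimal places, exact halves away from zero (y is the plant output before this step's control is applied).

0 3 5.250 0.000
1 3 -1.594 2.625
2 3 7.404 -0.534
3 3 -2.098 3.649
4 3 10.388 -0.684
5 3 -3.353 5.126
6 3 13.854 -1.164
7 3 -5.882 6.810
8 3 18.054 -2.260
9 3 -10.010 8.801
10 3 23.536 -4.125
11 3 -16.150 11.355
12 3 31.039 -6.939
13 3 -24.949 14.825
14 3 41.525 -10.992

(exact arithmetic carried between steps; '≈' marks a value shown rounded to 6 d.p. or computed from one; I and e_prev carry over from the previous line; the table rounds u and y to 3 d.p., halves away from zero)
n=0: y=0, sp=3, e=sp−y=3; I=3, D=e−e_prev=3; u=0·3+1/2·3+5/4·3=5.25; next y=1/10·0+1/2·5.25=2.625
n=1: y=2.625, sp=3, e=sp−y=0.375; I=3.375, D=e−e_prev=-2.625; u=0·0.375+1/2·3.375+5/4·(-2.625)=-1.59375; next y=1/10·2.625+1/2·(-1.59375)=-0.534375
n=2: y=-0.534375, sp=3, e=sp−y=3.534375; I=6.909375, D=e−e_prev=3.159375; u=0·3.534375+1/2·6.909375+5/4·3.159375≈7.403906; next y=1/10·(-0.534375)+1/2·7.403906≈3.648516
n=3: y≈3.648516, sp=3, e=sp−y≈-0.648516; I≈6.260859, D=e−e_prev≈-4.182891; u=0·(-0.648516)+1/2·6.260859+5/4·(-4.182891)≈-2.098184; next y=1/10·3.648516+1/2·(-2.098184)≈-0.684240
n=4: y≈-0.684240, sp=3, e=sp−y≈3.684240; I≈9.945100, D=e−e_prev≈4.332756; u=0·3.684240+1/2·9.945100+5/4·4.332756≈10.388495; next y=1/10·(-0.684240)+1/2·10.388495≈5.125823
n=5: y≈5.125823, sp=3, e=sp−y≈-2.125823; I≈7.819276, D=e−e_prev≈-5.810064; u=0·(-2.125823)+1/2·7.819276+5/4·(-5.810064)≈-3.352941; next y=1/10·5.125823+1/2·(-3.352941)≈-1.163888
n=6: y≈-1.163888, sp=3, e=sp−y≈4.163888; I≈11.983165, D=e−e_prev≈6.289712; u=0·4.163888+1/2·11.983165+5/4·6.289712≈13.853722; next y=1/10·(-1.163888)+1/2·13.853722≈6.810472
n=7: y≈6.810472, sp=3, e=sp−y≈-3.810472; I≈8.172693, D=e−e_prev≈-7.974360; u=0·(-3.810472)+1/2·8.172693+5/4·(-7.974360)≈-5.881604; next y=1/10·6.810472+1/2·(-5.881604)≈-2.259755
n=8: y≈-2.259755, sp=3, e=sp−y≈5.259755; I≈13.432447, D=e−e_prev≈9.070227; u=0·5.259755+1/2·13.432447+5/4·9.070227≈18.054007; next y=1/10·(-2.259755)+1/2·18.054007≈8.801028
n=9: y≈8.801028, sp=3, e=sp−y≈-5.801028; I≈7.631419, D=e−e_prev≈-11.060783; u=0·(-5.801028)+1/2·7.631419+5/4·(-11.060783)≈-10.010269; next y=1/10·8.801028+1/2·(-10.010269)≈-4.125032
n=10: y≈-4.125032, sp=3, e=sp−y≈7.125032; I≈14.756451, D=e−e_prev≈12.926060; u=0·7.125032+1/2·14.756451+5/4·12.926060≈23.535801; next y=1/10·(-4.125032)+1/2·23.535801≈11.355397
n=11: y≈11.355397, sp=3, e=sp−y≈-8.355397; I≈6.401054, D=e−e_prev≈-15.480429; u=0·(-8.355397)+1/2·6.401054+5/4·(-15.480429)≈-16.150009; next y=1/10·11.355397+1/2·(-16.150009)≈-6.939465
n=12: y≈-6.939465, sp=3, e=sp−y≈9.939465; I≈16.340519, D=e−e_prev≈18.294862; u=0·9.939465+1/2·16.340519+5/4·18.294862≈31.038837; next y=1/10·(-6.939465)+1/2·31.038837≈14.825472
n=13: y≈14.825472, sp=3, e=sp−y≈-11.825472; I≈4.515047, D=e−e_prev≈-21.764937; u=0·(-11.825472)+1/2·4.515047+5/4·(-21.764937)≈-24.948648; next y=1/10·14.825472+1/2·(-24.948648)≈-10.991777
n=14: y≈-10.991777, sp=3, e=sp−y≈13.991777; I≈18.506823, D=e−e_prev≈25.817249; u=0·13.991777+1/2·18.506823+5/4·25.817249≈41.524972; next y=1/10·(-10.991777)+1/2·41.524972≈19.663309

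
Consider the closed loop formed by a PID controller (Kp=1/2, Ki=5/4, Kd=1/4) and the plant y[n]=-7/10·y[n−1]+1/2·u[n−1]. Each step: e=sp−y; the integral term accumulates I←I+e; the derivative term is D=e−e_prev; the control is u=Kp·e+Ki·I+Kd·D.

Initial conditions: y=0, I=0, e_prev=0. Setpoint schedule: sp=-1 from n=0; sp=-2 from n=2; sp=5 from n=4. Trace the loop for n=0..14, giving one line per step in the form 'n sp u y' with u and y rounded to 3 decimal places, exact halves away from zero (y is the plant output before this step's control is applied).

(exact arithmetic carried between steps; '≈' marks a value shown rounded to 6 d.p. or computed from one; I and e_prev carry over from the previous line; the table rounds u and y to 3 d.p., halves away from zero)
n=0: y=0, sp=-1, e=sp−y=-1; I=-1, D=e−e_prev=-1; u=1/2·(-1)+5/4·(-1)+1/4·(-1)=-2; next y=-7/10·0+1/2·(-2)=-1
n=1: y=-1, sp=-1, e=sp−y=0; I=-1, D=e−e_prev=1; u=1/2·0+5/4·(-1)+1/4·1=-1; next y=-7/10·(-1)+1/2·(-1)=0.2
n=2: y=0.2, sp=-2, e=sp−y=-2.2; I=-3.2, D=e−e_prev=-2.2; u=1/2·(-2.2)+5/4·(-3.2)+1/4·(-2.2)=-5.65; next y=-7/10·0.2+1/2·(-5.65)=-2.965
n=3: y=-2.965, sp=-2, e=sp−y=0.965; I=-2.235, D=e−e_prev=3.165; u=1/2·0.965+5/4·(-2.235)+1/4·3.165=-1.52; next y=-7/10·(-2.965)+1/2·(-1.52)=1.3155
n=4: y=1.3155, sp=5, e=sp−y=3.6845; I=1.4495, D=e−e_prev=2.7195; u=1/2·3.6845+5/4·1.4495+1/4·2.7195=4.334; next y=-7/10·1.3155+1/2·4.334=1.24615
n=5: y=1.24615, sp=5, e=sp−y=3.75385; I=5.20335, D=e−e_prev=0.06935; u=1/2·3.75385+5/4·5.20335+1/4·0.06935=8.39845; next y=-7/10·1.24615+1/2·8.39845=3.32692
n=6: y=3.32692, sp=5, e=sp−y=1.67308; I=6.87643, D=e−e_prev=-2.08077; u=1/2·1.67308+5/4·6.87643+1/4·(-2.08077)=8.911885; next y=-7/10·3.32692+1/2·8.911885≈2.127099
n=7: y≈2.127099, sp=5, e=sp−y≈2.872902; I≈9.749332, D=e−e_prev≈1.199822; u=1/2·2.872902+5/4·9.749332+1/4·1.199822≈13.923071; next y=-7/10·2.127099+1/2·13.923071≈5.472566
n=8: y≈5.472566, sp=5, e=sp−y≈-0.472566; I≈9.276765, D=e−e_prev≈-3.345468; u=1/2·(-0.472566)+5/4·9.276765+1/4·(-3.345468)≈10.523306; next y=-7/10·5.472566+1/2·10.523306≈1.430857
n=9: y≈1.430857, sp=5, e=sp−y≈3.569143; I≈12.845908, D=e−e_prev≈4.041710; u=1/2·3.569143+5/4·12.845908+1/4·4.041710≈18.852384; next y=-7/10·1.430857+1/2·18.852384≈8.424592
n=10: y≈8.424592, sp=5, e=sp−y≈-3.424592; I≈9.421316, D=e−e_prev≈-6.993736; u=1/2·(-3.424592)+5/4·9.421316+1/4·(-6.993736)≈8.315915; next y=-7/10·8.424592+1/2·8.315915≈-1.739257
n=11: y≈-1.739257, sp=5, e=sp−y≈6.739257; I≈16.160573, D=e−e_prev≈10.163850; u=1/2·6.739257+5/4·16.160573+1/4·10.163850≈26.111308; next y=-7/10·(-1.739257)+1/2·26.111308≈14.273134
n=12: y≈14.273134, sp=5, e=sp−y≈-9.273134; I≈6.887439, D=e−e_prev≈-16.012391; u=1/2·(-9.273134)+5/4·6.887439+1/4·(-16.012391)≈-0.030366; next y=-7/10·14.273134+1/2·(-0.030366)≈-10.006377
n=13: y≈-10.006377, sp=5, e=sp−y≈15.006377; I≈21.893816, D=e−e_prev≈24.279511; u=1/2·15.006377+5/4·21.893816+1/4·24.279511≈40.940336; next y=-7/10·(-10.006377)+1/2·40.940336≈27.474632
n=14: y≈27.474632, sp=5, e=sp−y≈-22.474632; I≈-0.580816, D=e−e_prev≈-37.481009; u=1/2·(-22.474632)+5/4·(-0.580816)+1/4·(-37.481009)≈-21.333588; next y=-7/10·27.474632+1/2·(-21.333588)≈-29.899036

0 -1 -2.000 0.000
1 -1 -1.000 -1.000
2 -2 -5.650 0.200
3 -2 -1.520 -2.965
4 5 4.334 1.316
5 5 8.398 1.246
6 5 8.912 3.327
7 5 13.923 2.127
8 5 10.523 5.473
9 5 18.852 1.431
10 5 8.316 8.425
11 5 26.111 -1.739
12 5 -0.030 14.273
13 5 40.940 -10.006
14 5 -21.334 27.475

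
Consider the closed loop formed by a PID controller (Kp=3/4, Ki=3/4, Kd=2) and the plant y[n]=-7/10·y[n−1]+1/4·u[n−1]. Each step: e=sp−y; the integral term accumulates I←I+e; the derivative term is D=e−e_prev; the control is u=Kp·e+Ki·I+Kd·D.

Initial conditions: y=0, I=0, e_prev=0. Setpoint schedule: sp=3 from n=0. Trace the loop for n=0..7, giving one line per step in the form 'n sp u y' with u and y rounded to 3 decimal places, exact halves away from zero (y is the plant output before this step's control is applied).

(exact arithmetic carried between steps; '≈' marks a value shown rounded to 6 d.p. or computed from one; I and e_prev carry over from the previous line; the table rounds u and y to 3 d.p., halves away from zero)
n=0: y=0, sp=3, e=sp−y=3; I=3, D=e−e_prev=3; u=3/4·3+3/4·3+2·3=10.5; next y=-7/10·0+1/4·10.5=2.625
n=1: y=2.625, sp=3, e=sp−y=0.375; I=3.375, D=e−e_prev=-2.625; u=3/4·0.375+3/4·3.375+2·(-2.625)=-2.4375; next y=-7/10·2.625+1/4·(-2.4375)=-2.446875
n=2: y=-2.446875, sp=3, e=sp−y=5.446875; I=8.821875, D=e−e_prev=5.071875; u=3/4·5.446875+3/4·8.821875+2·5.071875≈20.845313; next y=-7/10·(-2.446875)+1/4·20.845313≈6.924141
n=3: y≈6.924141, sp=3, e=sp−y≈-3.924141; I≈4.897734, D=e−e_prev≈-9.371016; u=3/4·(-3.924141)+3/4·4.897734+2·(-9.371016)≈-18.011836; next y=-7/10·6.924141+1/4·(-18.011836)≈-9.349857
n=4: y≈-9.349857, sp=3, e=sp−y≈12.349857; I≈17.247592, D=e−e_prev≈16.273998; u=3/4·12.349857+3/4·17.247592+2·16.273998≈54.746083; next y=-7/10·(-9.349857)+1/4·54.746083≈20.231421
n=5: y≈20.231421, sp=3, e=sp−y≈-17.231421; I≈0.016171, D=e−e_prev≈-29.581278; u=3/4·(-17.231421)+3/4·0.016171+2·(-29.581278)≈-72.073994; next y=-7/10·20.231421+1/4·(-72.073994)≈-32.180493
n=6: y≈-32.180493, sp=3, e=sp−y≈35.180493; I≈35.196664, D=e−e_prev≈52.411914; u=3/4·35.180493+3/4·35.196664+2·52.411914≈157.606696; next y=-7/10·(-32.180493)+1/4·157.606696≈61.928019
n=7: y≈61.928019, sp=3, e=sp−y≈-58.928019; I≈-23.731355, D=e−e_prev≈-94.108513; u=3/4·(-58.928019)+3/4·(-23.731355)+2·(-94.108513)≈-250.211556; next y=-7/10·61.928019+1/4·(-250.211556)≈-105.902503

0 3 10.500 0.000
1 3 -2.438 2.625
2 3 20.845 -2.447
3 3 -18.012 6.924
4 3 54.746 -9.350
5 3 -72.074 20.231
6 3 157.607 -32.180
7 3 -250.212 61.928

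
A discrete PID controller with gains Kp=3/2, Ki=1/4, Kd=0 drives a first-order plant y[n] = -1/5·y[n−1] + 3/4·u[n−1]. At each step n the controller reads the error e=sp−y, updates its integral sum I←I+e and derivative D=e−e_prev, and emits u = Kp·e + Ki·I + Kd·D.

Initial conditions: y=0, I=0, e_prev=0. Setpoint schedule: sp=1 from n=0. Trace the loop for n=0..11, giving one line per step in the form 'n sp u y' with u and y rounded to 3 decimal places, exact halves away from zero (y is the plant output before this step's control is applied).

0 1 1.750 0.000
1 1 -0.297 1.313
2 1 2.771 -0.485
3 1 -1.513 2.175
4 1 4.747 -1.570
5 1 -4.138 3.874
6 1 8.711 -3.879
7 1 -9.647 7.309
8 1 16.786 -8.697
9 1 -21.086 14.329
10 1 33.348 -18.680
11 1 -44.729 28.747

(exact arithmetic carried between steps; '≈' marks a value shown rounded to 6 d.p. or computed from one; I and e_prev carry over from the previous line; the table rounds u and y to 3 d.p., halves away from zero)
n=0: y=0, sp=1, e=sp−y=1; I=1, D=e−e_prev=1; u=3/2·1+1/4·1+0·1=1.75; next y=-1/5·0+3/4·1.75=1.3125
n=1: y=1.3125, sp=1, e=sp−y=-0.3125; I=0.6875, D=e−e_prev=-1.3125; u=3/2·(-0.3125)+1/4·0.6875+0·(-1.3125)=-0.296875; next y=-1/5·1.3125+3/4·(-0.296875)≈-0.485156
n=2: y≈-0.485156, sp=1, e=sp−y≈1.485156; I≈2.172656, D=e−e_prev≈1.797656; u=3/2·1.485156+1/4·2.172656+0·1.797656≈2.770898; next y=-1/5·(-0.485156)+3/4·2.770898≈2.175205
n=3: y≈2.175205, sp=1, e=sp−y≈-1.175205; I≈0.997451, D=e−e_prev≈-2.660361; u=3/2·(-1.175205)+1/4·0.997451+0·(-2.660361)≈-1.513445; next y=-1/5·2.175205+3/4·(-1.513445)≈-1.570125
n=4: y≈-1.570125, sp=1, e=sp−y≈2.570125; I≈3.567576, D=e−e_prev≈3.745330; u=3/2·2.570125+1/4·3.567576+0·3.745330≈4.747081; next y=-1/5·(-1.570125)+3/4·4.747081≈3.874336
n=5: y≈3.874336, sp=1, e=sp−y≈-2.874336; I≈0.693240, D=e−e_prev≈-5.444460; u=3/2·(-2.874336)+1/4·0.693240+0·(-5.444460)≈-4.138193; next y=-1/5·3.874336+3/4·(-4.138193)≈-3.878512
n=6: y≈-3.878512, sp=1, e=sp−y≈4.878512; I≈5.571752, D=e−e_prev≈7.752848; u=3/2·4.878512+1/4·5.571752+0·7.752848≈8.710706; next y=-1/5·(-3.878512)+3/4·8.710706≈7.308732
n=7: y≈7.308732, sp=1, e=sp−y≈-6.308732; I≈-0.736980, D=e−e_prev≈-11.187244; u=3/2·(-6.308732)+1/4·(-0.736980)+0·(-11.187244)≈-9.647343; next y=-1/5·7.308732+3/4·(-9.647343)≈-8.697254
n=8: y≈-8.697254, sp=1, e=sp−y≈9.697254; I≈8.960274, D=e−e_prev≈16.005986; u=3/2·9.697254+1/4·8.960274+0·16.005986≈16.785949; next y=-1/5·(-8.697254)+3/4·16.785949≈14.328913
n=9: y≈14.328913, sp=1, e=sp−y≈-13.328913; I≈-4.368639, D=e−e_prev≈-23.026166; u=3/2·(-13.328913)+1/4·(-4.368639)+0·(-23.026166)≈-21.085529; next y=-1/5·14.328913+3/4·(-21.085529)≈-18.679929
n=10: y≈-18.679929, sp=1, e=sp−y≈19.679929; I≈15.311290, D=e−e_prev≈33.008842; u=3/2·19.679929+1/4·15.311290+0·33.008842≈33.347716; next y=-1/5·(-18.679929)+3/4·33.347716≈28.746773
n=11: y≈28.746773, sp=1, e=sp−y≈-27.746773; I≈-12.435483, D=e−e_prev≈-47.426702; u=3/2·(-27.746773)+1/4·(-12.435483)+0·(-47.426702)≈-44.729030; next y=-1/5·28.746773+3/4·(-44.729030)≈-39.296127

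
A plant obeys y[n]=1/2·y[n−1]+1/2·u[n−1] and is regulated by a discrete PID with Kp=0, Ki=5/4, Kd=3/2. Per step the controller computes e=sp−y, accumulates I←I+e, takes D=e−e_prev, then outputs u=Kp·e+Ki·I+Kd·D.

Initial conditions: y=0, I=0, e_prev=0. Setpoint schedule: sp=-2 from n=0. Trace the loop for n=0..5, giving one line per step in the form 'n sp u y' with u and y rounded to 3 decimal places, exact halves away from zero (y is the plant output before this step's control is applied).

(exact arithmetic carried between steps; '≈' marks a value shown rounded to 6 d.p. or computed from one; I and e_prev carry over from the previous line; the table rounds u and y to 3 d.p., halves away from zero)
n=0: y=0, sp=-2, e=sp−y=-2; I=-2, D=e−e_prev=-2; u=0·(-2)+5/4·(-2)+3/2·(-2)=-5.5; next y=1/2·0+1/2·(-5.5)=-2.75
n=1: y=-2.75, sp=-2, e=sp−y=0.75; I=-1.25, D=e−e_prev=2.75; u=0·0.75+5/4·(-1.25)+3/2·2.75=2.5625; next y=1/2·(-2.75)+1/2·2.5625=-0.09375
n=2: y=-0.09375, sp=-2, e=sp−y=-1.90625; I=-3.15625, D=e−e_prev=-2.65625; u=0·(-1.90625)+5/4·(-3.15625)+3/2·(-2.65625)≈-7.929688; next y=1/2·(-0.09375)+1/2·(-7.929688)≈-4.011719
n=3: y≈-4.011719, sp=-2, e=sp−y≈2.011719; I≈-1.144531, D=e−e_prev≈3.917969; u=0·2.011719+5/4·(-1.144531)+3/2·3.917969≈4.446289; next y=1/2·(-4.011719)+1/2·4.446289≈0.217285
n=4: y≈0.217285, sp=-2, e=sp−y≈-2.217285; I≈-3.361816, D=e−e_prev≈-4.229004; u=0·(-2.217285)+5/4·(-3.361816)+3/2·(-4.229004)≈-10.545776; next y=1/2·0.217285+1/2·(-10.545776)≈-5.164246
n=5: y≈-5.164246, sp=-2, e=sp−y≈3.164246; I≈-0.197571, D=e−e_prev≈5.381531; u=0·3.164246+5/4·(-0.197571)+3/2·5.381531≈7.825333; next y=1/2·(-5.164246)+1/2·7.825333≈1.330544

0 -2 -5.500 0.000
1 -2 2.563 -2.750
2 -2 -7.930 -0.094
3 -2 4.446 -4.012
4 -2 -10.546 0.217
5 -2 7.825 -5.164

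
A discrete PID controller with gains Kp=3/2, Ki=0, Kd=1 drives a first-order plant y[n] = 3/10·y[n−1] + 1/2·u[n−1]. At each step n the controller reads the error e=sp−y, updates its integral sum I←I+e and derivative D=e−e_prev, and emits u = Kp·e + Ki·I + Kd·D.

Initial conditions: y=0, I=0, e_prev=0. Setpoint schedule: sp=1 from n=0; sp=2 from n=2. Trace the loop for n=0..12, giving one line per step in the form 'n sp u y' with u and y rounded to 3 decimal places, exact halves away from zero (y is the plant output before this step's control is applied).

(exact arithmetic carried between steps; '≈' marks a value shown rounded to 6 d.p. or computed from one; I and e_prev carry over from the previous line; the table rounds u and y to 3 d.p., halves away from zero)
n=0: y=0, sp=1, e=sp−y=1; I=1, D=e−e_prev=1; u=3/2·1+0·1+1·1=2.5; next y=3/10·0+1/2·2.5=1.25
n=1: y=1.25, sp=1, e=sp−y=-0.25; I=0.75, D=e−e_prev=-1.25; u=3/2·(-0.25)+0·0.75+1·(-1.25)=-1.625; next y=3/10·1.25+1/2·(-1.625)=-0.4375
n=2: y=-0.4375, sp=2, e=sp−y=2.4375; I=3.1875, D=e−e_prev=2.6875; u=3/2·2.4375+0·3.1875+1·2.6875=6.34375; next y=3/10·(-0.4375)+1/2·6.34375=3.040625
n=3: y=3.040625, sp=2, e=sp−y=-1.040625; I=2.146875, D=e−e_prev=-3.478125; u=3/2·(-1.040625)+0·2.146875+1·(-3.478125)≈-5.039063; next y=3/10·3.040625+1/2·(-5.039063)≈-1.607344
n=4: y≈-1.607344, sp=2, e=sp−y≈3.607344; I≈5.754219, D=e−e_prev≈4.647969; u=3/2·3.607344+0·5.754219+1·4.647969≈10.058984; next y=3/10·(-1.607344)+1/2·10.058984≈4.547289
n=5: y≈4.547289, sp=2, e=sp−y≈-2.547289; I≈3.206930, D=e−e_prev≈-6.154633; u=3/2·(-2.547289)+0·3.206930+1·(-6.154633)≈-9.975566; next y=3/10·4.547289+1/2·(-9.975566)≈-3.623596
n=6: y≈-3.623596, sp=2, e=sp−y≈5.623596; I≈8.830526, D=e−e_prev≈8.170886; u=3/2·5.623596+0·8.830526+1·8.170886≈16.606280; next y=3/10·(-3.623596)+1/2·16.606280≈7.216061
n=7: y≈7.216061, sp=2, e=sp−y≈-5.216061; I≈3.614465, D=e−e_prev≈-10.839658; u=3/2·(-5.216061)+0·3.614465+1·(-10.839658)≈-18.663749; next y=3/10·7.216061+1/2·(-18.663749)≈-7.167056
n=8: y≈-7.167056, sp=2, e=sp−y≈9.167056; I≈12.781521, D=e−e_prev≈14.383118; u=3/2·9.167056+0·12.781521+1·14.383118≈28.133702; next y=3/10·(-7.167056)+1/2·28.133702≈11.916734
n=9: y≈11.916734, sp=2, e=sp−y≈-9.916734; I≈2.864787, D=e−e_prev≈-19.083791; u=3/2·(-9.916734)+0·2.864787+1·(-19.083791)≈-33.958892; next y=3/10·11.916734+1/2·(-33.958892)≈-13.404426
n=10: y≈-13.404426, sp=2, e=sp−y≈15.404426; I≈18.269213, D=e−e_prev≈25.321160; u=3/2·15.404426+0·18.269213+1·25.321160≈48.427798; next y=3/10·(-13.404426)+1/2·48.427798≈20.192571
n=11: y≈20.192571, sp=2, e=sp−y≈-18.192571; I≈0.076641, D=e−e_prev≈-33.596997; u=3/2·(-18.192571)+0·0.076641+1·(-33.596997)≈-60.885854; next y=3/10·20.192571+1/2·(-60.885854)≈-24.385156
n=12: y≈-24.385156, sp=2, e=sp−y≈26.385156; I≈26.461797, D=e−e_prev≈44.577727; u=3/2·26.385156+0·26.461797+1·44.577727≈84.155461; next y=3/10·(-24.385156)+1/2·84.155461≈34.762184

0 1 2.500 0.000
1 1 -1.625 1.250
2 2 6.344 -0.438
3 2 -5.039 3.041
4 2 10.059 -1.607
5 2 -9.976 4.547
6 2 16.606 -3.624
7 2 -18.664 7.216
8 2 28.134 -7.167
9 2 -33.959 11.917
10 2 48.428 -13.404
11 2 -60.886 20.193
12 2 84.155 -24.385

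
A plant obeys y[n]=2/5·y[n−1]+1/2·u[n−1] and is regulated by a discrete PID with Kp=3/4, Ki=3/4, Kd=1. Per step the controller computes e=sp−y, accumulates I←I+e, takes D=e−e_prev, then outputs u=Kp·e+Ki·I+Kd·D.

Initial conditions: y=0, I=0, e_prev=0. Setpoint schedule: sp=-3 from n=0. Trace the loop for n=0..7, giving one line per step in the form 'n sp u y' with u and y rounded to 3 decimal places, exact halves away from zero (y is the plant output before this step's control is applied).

0 -3 -7.500 0.000
1 -3 2.625 -3.750
2 -3 -9.469 -0.188
3 -3 3.539 -4.809
4 -3 -11.364 -0.154
5 -3 5.130 -5.744
6 -3 -13.430 0.268
7 -3 7.320 -6.608

(exact arithmetic carried between steps; '≈' marks a value shown rounded to 6 d.p. or computed from one; I and e_prev carry over from the previous line; the table rounds u and y to 3 d.p., halves away from zero)
n=0: y=0, sp=-3, e=sp−y=-3; I=-3, D=e−e_prev=-3; u=3/4·(-3)+3/4·(-3)+1·(-3)=-7.5; next y=2/5·0+1/2·(-7.5)=-3.75
n=1: y=-3.75, sp=-3, e=sp−y=0.75; I=-2.25, D=e−e_prev=3.75; u=3/4·0.75+3/4·(-2.25)+1·3.75=2.625; next y=2/5·(-3.75)+1/2·2.625=-0.1875
n=2: y=-0.1875, sp=-3, e=sp−y=-2.8125; I=-5.0625, D=e−e_prev=-3.5625; u=3/4·(-2.8125)+3/4·(-5.0625)+1·(-3.5625)=-9.46875; next y=2/5·(-0.1875)+1/2·(-9.46875)=-4.809375
n=3: y=-4.809375, sp=-3, e=sp−y=1.809375; I=-3.253125, D=e−e_prev=4.621875; u=3/4·1.809375+3/4·(-3.253125)+1·4.621875≈3.539063; next y=2/5·(-4.809375)+1/2·3.539063≈-0.154219
n=4: y≈-0.154219, sp=-3, e=sp−y≈-2.845781; I≈-6.098906, D=e−e_prev≈-4.655156; u=3/4·(-2.845781)+3/4·(-6.098906)+1·(-4.655156)≈-11.363672; next y=2/5·(-0.154219)+1/2·(-11.363672)≈-5.743523
n=5: y≈-5.743523, sp=-3, e=sp−y≈2.743523; I≈-3.355383, D=e−e_prev≈5.589305; u=3/4·2.743523+3/4·(-3.355383)+1·5.589305≈5.130410; next y=2/5·(-5.743523)+1/2·5.130410≈0.267796
n=6: y≈0.267796, sp=-3, e=sp−y≈-3.267796; I≈-6.623179, D=e−e_prev≈-6.011319; u=3/4·(-3.267796)+3/4·(-6.623179)+1·(-6.011319)≈-13.429550; next y=2/5·0.267796+1/2·(-13.429550)≈-6.607657
n=7: y≈-6.607657, sp=-3, e=sp−y≈3.607657; I≈-3.015522, D=e−e_prev≈6.875452; u=3/4·3.607657+3/4·(-3.015522)+1·6.875452≈7.319553; next y=2/5·(-6.607657)+1/2·7.319553≈1.016714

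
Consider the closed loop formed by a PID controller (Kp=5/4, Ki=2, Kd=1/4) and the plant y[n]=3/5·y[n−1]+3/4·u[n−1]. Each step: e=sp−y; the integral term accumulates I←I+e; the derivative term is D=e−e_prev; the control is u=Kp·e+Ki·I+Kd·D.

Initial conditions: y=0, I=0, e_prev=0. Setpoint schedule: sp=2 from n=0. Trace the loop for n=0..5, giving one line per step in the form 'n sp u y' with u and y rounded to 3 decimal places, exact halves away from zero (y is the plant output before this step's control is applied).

(exact arithmetic carried between steps; '≈' marks a value shown rounded to 6 d.p. or computed from one; I and e_prev carry over from the previous line; the table rounds u and y to 3 d.p., halves away from zero)
n=0: y=0, sp=2, e=sp−y=2; I=2, D=e−e_prev=2; u=5/4·2+2·2+1/4·2=7; next y=3/5·0+3/4·7=5.25
n=1: y=5.25, sp=2, e=sp−y=-3.25; I=-1.25, D=e−e_prev=-5.25; u=5/4·(-3.25)+2·(-1.25)+1/4·(-5.25)=-7.875; next y=3/5·5.25+3/4·(-7.875)=-2.75625
n=2: y=-2.75625, sp=2, e=sp−y=4.75625; I=3.50625, D=e−e_prev=8.00625; u=5/4·4.75625+2·3.50625+1/4·8.00625=14.959375; next y=3/5·(-2.75625)+3/4·14.959375≈9.565781
n=3: y≈9.565781, sp=2, e=sp−y≈-7.565781; I≈-4.059531, D=e−e_prev≈-12.322031; u=5/4·(-7.565781)+2·(-4.059531)+1/4·(-12.322031)≈-20.656797; next y=3/5·9.565781+3/4·(-20.656797)≈-9.753129
n=4: y≈-9.753129, sp=2, e=sp−y≈11.753129; I≈7.693598, D=e−e_prev≈19.318910; u=5/4·11.753129+2·7.693598+1/4·19.318910≈34.908334; next y=3/5·(-9.753129)+3/4·34.908334≈20.329373
n=5: y≈20.329373, sp=2, e=sp−y≈-18.329373; I≈-10.635775, D=e−e_prev≈-30.082502; u=5/4·(-18.329373)+2·(-10.635775)+1/4·(-30.082502)≈-51.703893; next y=3/5·20.329373+3/4·(-51.703893)≈-26.580296

0 2 7.000 0.000
1 2 -7.875 5.250
2 2 14.959 -2.756
3 2 -20.657 9.566
4 2 34.908 -9.753
5 2 -51.704 20.329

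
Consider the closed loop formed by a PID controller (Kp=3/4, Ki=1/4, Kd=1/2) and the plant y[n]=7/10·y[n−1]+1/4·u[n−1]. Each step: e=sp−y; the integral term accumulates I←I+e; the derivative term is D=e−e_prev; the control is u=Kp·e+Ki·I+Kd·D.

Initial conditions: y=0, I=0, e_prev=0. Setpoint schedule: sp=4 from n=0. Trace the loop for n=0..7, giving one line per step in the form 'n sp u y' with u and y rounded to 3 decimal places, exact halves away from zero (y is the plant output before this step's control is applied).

(exact arithmetic carried between steps; '≈' marks a value shown rounded to 6 d.p. or computed from one; I and e_prev carry over from the previous line; the table rounds u and y to 3 d.p., halves away from zero)
n=0: y=0, sp=4, e=sp−y=4; I=4, D=e−e_prev=4; u=3/4·4+1/4·4+1/2·4=6; next y=7/10·0+1/4·6=1.5
n=1: y=1.5, sp=4, e=sp−y=2.5; I=6.5, D=e−e_prev=-1.5; u=3/4·2.5+1/4·6.5+1/2·(-1.5)=2.75; next y=7/10·1.5+1/4·2.75=1.7375
n=2: y=1.7375, sp=4, e=sp−y=2.2625; I=8.7625, D=e−e_prev=-0.2375; u=3/4·2.2625+1/4·8.7625+1/2·(-0.2375)=3.76875; next y=7/10·1.7375+1/4·3.76875≈2.158438
n=3: y≈2.158438, sp=4, e=sp−y≈1.841563; I≈10.604063, D=e−e_prev≈-0.420938; u=3/4·1.841563+1/4·10.604063+1/2·(-0.420938)≈3.821719; next y=7/10·2.158438+1/4·3.821719≈2.466336
n=4: y≈2.466336, sp=4, e=sp−y≈1.533664; I≈12.137727, D=e−e_prev≈-0.307898; u=3/4·1.533664+1/4·12.137727+1/2·(-0.307898)≈4.030730; next y=7/10·2.466336+1/4·4.030730≈2.734118
n=5: y≈2.734118, sp=4, e=sp−y≈1.265882; I≈13.403609, D=e−e_prev≈-0.267782; u=3/4·1.265882+1/4·13.403609+1/2·(-0.267782)≈4.166423; next y=7/10·2.734118+1/4·4.166423≈2.955488
n=6: y≈2.955488, sp=4, e=sp−y≈1.044512; I≈14.448121, D=e−e_prev≈-0.221370; u=3/4·1.044512+1/4·14.448121+1/2·(-0.221370)≈4.284729; next y=7/10·2.955488+1/4·4.284729≈3.140024
n=7: y≈3.140024, sp=4, e=sp−y≈0.859976; I≈15.308097, D=e−e_prev≈-0.184536; u=3/4·0.859976+1/4·15.308097+1/2·(-0.184536)≈4.379738; next y=7/10·3.140024+1/4·4.379738≈3.292951

0 4 6.000 0.000
1 4 2.750 1.500
2 4 3.769 1.738
3 4 3.822 2.158
4 4 4.031 2.466
5 4 4.166 2.734
6 4 4.285 2.955
7 4 4.380 3.140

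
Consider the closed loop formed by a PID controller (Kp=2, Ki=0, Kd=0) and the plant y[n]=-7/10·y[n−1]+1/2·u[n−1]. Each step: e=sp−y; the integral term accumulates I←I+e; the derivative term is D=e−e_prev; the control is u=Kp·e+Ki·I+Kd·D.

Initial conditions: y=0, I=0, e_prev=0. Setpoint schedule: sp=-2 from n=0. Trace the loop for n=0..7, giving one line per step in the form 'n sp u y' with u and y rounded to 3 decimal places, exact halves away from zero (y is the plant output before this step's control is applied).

0 -2 -4.000 0.000
1 -2 0.000 -2.000
2 -2 -6.800 1.400
3 -2 4.760 -4.380
4 -2 -14.892 5.446
5 -2 18.516 -11.258
6 -2 -38.278 17.139
7 -2 58.272 -31.136

(exact arithmetic carried between steps; '≈' marks a value shown rounded to 6 d.p. or computed from one; I and e_prev carry over from the previous line; the table rounds u and y to 3 d.p., halves away from zero)
n=0: y=0, sp=-2, e=sp−y=-2; I=-2, D=e−e_prev=-2; u=2·(-2)+0·(-2)+0·(-2)=-4; next y=-7/10·0+1/2·(-4)=-2
n=1: y=-2, sp=-2, e=sp−y=0; I=-2, D=e−e_prev=2; u=2·0+0·(-2)+0·2=0; next y=-7/10·(-2)+1/2·0=1.4
n=2: y=1.4, sp=-2, e=sp−y=-3.4; I=-5.4, D=e−e_prev=-3.4; u=2·(-3.4)+0·(-5.4)+0·(-3.4)=-6.8; next y=-7/10·1.4+1/2·(-6.8)=-4.38
n=3: y=-4.38, sp=-2, e=sp−y=2.38; I=-3.02, D=e−e_prev=5.78; u=2·2.38+0·(-3.02)+0·5.78=4.76; next y=-7/10·(-4.38)+1/2·4.76=5.446
n=4: y=5.446, sp=-2, e=sp−y=-7.446; I=-10.466, D=e−e_prev=-9.826; u=2·(-7.446)+0·(-10.466)+0·(-9.826)=-14.892; next y=-7/10·5.446+1/2·(-14.892)=-11.2582
n=5: y=-11.2582, sp=-2, e=sp−y=9.2582; I=-1.2078, D=e−e_prev=16.7042; u=2·9.2582+0·(-1.2078)+0·16.7042=18.5164; next y=-7/10·(-11.2582)+1/2·18.5164=17.13894
n=6: y=17.13894, sp=-2, e=sp−y=-19.13894; I=-20.34674, D=e−e_prev=-28.39714; u=2·(-19.13894)+0·(-20.34674)+0·(-28.39714)=-38.27788; next y=-7/10·17.13894+1/2·(-38.27788)=-31.136198
n=7: y=-31.136198, sp=-2, e=sp−y=29.136198; I=8.789458, D=e−e_prev=48.275138; u=2·29.136198+0·8.789458+0·48.275138=58.272396; next y=-7/10·(-31.136198)+1/2·58.272396≈50.931537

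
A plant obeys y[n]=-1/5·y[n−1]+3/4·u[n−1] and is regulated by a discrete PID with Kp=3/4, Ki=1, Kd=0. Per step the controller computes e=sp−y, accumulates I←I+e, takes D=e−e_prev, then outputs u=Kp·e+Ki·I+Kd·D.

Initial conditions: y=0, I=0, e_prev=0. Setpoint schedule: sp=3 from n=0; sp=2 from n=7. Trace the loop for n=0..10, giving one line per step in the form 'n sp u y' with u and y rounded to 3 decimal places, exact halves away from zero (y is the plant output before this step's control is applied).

(exact arithmetic carried between steps; '≈' marks a value shown rounded to 6 d.p. or computed from one; I and e_prev carry over from the previous line; the table rounds u and y to 3 d.p., halves away from zero)
n=0: y=0, sp=3, e=sp−y=3; I=3, D=e−e_prev=3; u=3/4·3+1·3+0·3=5.25; next y=-1/5·0+3/4·5.25=3.9375
n=1: y=3.9375, sp=3, e=sp−y=-0.9375; I=2.0625, D=e−e_prev=-3.9375; u=3/4·(-0.9375)+1·2.0625+0·(-3.9375)=1.359375; next y=-1/5·3.9375+3/4·1.359375≈0.232031
n=2: y≈0.232031, sp=3, e=sp−y≈2.767969; I≈4.830469, D=e−e_prev≈3.705469; u=3/4·2.767969+1·4.830469+0·3.705469≈6.906445; next y=-1/5·0.232031+3/4·6.906445≈5.133428
n=3: y≈5.133428, sp=3, e=sp−y≈-2.133428; I≈2.697041, D=e−e_prev≈-4.901396; u=3/4·(-2.133428)+1·2.697041+0·(-4.901396)≈1.096970; next y=-1/5·5.133428+3/4·1.096970≈-0.203958
n=4: y≈-0.203958, sp=3, e=sp−y≈3.203958; I≈5.900999, D=e−e_prev≈5.337386; u=3/4·3.203958+1·5.900999+0·5.337386≈8.303967; next y=-1/5·(-0.203958)+3/4·8.303967≈6.268767
n=5: y≈6.268767, sp=3, e=sp−y≈-3.268767; I≈2.632232, D=e−e_prev≈-6.472725; u=3/4·(-3.268767)+1·2.632232+0·(-6.472725)≈0.180657; next y=-1/5·6.268767+3/4·0.180657≈-1.118261
n=6: y≈-1.118261, sp=3, e=sp−y≈4.118261; I≈6.750493, D=e−e_prev≈7.387028; u=3/4·4.118261+1·6.750493+0·7.387028≈9.839189; next y=-1/5·(-1.118261)+3/4·9.839189≈7.603044
n=7: y≈7.603044, sp=2, e=sp−y≈-5.603044; I≈1.147449, D=e−e_prev≈-9.721305; u=3/4·(-5.603044)+1·1.147449+0·(-9.721305)≈-3.054834; next y=-1/5·7.603044+3/4·(-3.054834)≈-3.811734
n=8: y≈-3.811734, sp=2, e=sp−y≈5.811734; I≈6.959183, D=e−e_prev≈11.414778; u=3/4·5.811734+1·6.959183+0·11.414778≈11.317984; next y=-1/5·(-3.811734)+3/4·11.317984≈9.250834
n=9: y≈9.250834, sp=2, e=sp−y≈-7.250834; I≈-0.291651, D=e−e_prev≈-13.062568; u=3/4·(-7.250834)+1·(-0.291651)+0·(-13.062568)≈-5.729777; next y=-1/5·9.250834+3/4·(-5.729777)≈-6.147500
n=10: y≈-6.147500, sp=2, e=sp−y≈8.147500; I≈7.855848, D=e−e_prev≈15.398334; u=3/4·8.147500+1·7.855848+0·15.398334≈13.966473; next y=-1/5·(-6.147500)+3/4·13.966473≈11.704355

0 3 5.250 0.000
1 3 1.359 3.938
2 3 6.906 0.232
3 3 1.097 5.133
4 3 8.304 -0.204
5 3 0.181 6.269
6 3 9.839 -1.118
7 2 -3.055 7.603
8 2 11.318 -3.812
9 2 -5.730 9.251
10 2 13.966 -6.147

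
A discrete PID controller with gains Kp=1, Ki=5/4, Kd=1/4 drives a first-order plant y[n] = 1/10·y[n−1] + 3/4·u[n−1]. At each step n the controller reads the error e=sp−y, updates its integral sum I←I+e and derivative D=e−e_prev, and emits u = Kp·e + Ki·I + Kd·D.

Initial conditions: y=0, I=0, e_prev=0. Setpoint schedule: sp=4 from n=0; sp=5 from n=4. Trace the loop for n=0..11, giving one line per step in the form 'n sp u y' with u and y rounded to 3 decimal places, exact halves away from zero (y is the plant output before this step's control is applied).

0 4 10.000 0.000
1 4 -4.750 7.500
2 4 18.531 -2.813
3 4 -16.605 13.617
4 5 39.754 -11.092
5 5 -46.055 28.707
6 5 85.204 -31.670
7 5 -115.069 60.736
8 5 190.773 -80.228
9 5 -276.145 135.057
10 5 436.755 -193.603
11 5 -651.678 308.206

(exact arithmetic carried between steps; '≈' marks a value shown rounded to 6 d.p. or computed from one; I and e_prev carry over from the previous line; the table rounds u and y to 3 d.p., halves away from zero)
n=0: y=0, sp=4, e=sp−y=4; I=4, D=e−e_prev=4; u=1·4+5/4·4+1/4·4=10; next y=1/10·0+3/4·10=7.5
n=1: y=7.5, sp=4, e=sp−y=-3.5; I=0.5, D=e−e_prev=-7.5; u=1·(-3.5)+5/4·0.5+1/4·(-7.5)=-4.75; next y=1/10·7.5+3/4·(-4.75)=-2.8125
n=2: y=-2.8125, sp=4, e=sp−y=6.8125; I=7.3125, D=e−e_prev=10.3125; u=1·6.8125+5/4·7.3125+1/4·10.3125=18.53125; next y=1/10·(-2.8125)+3/4·18.53125≈13.617188
n=3: y≈13.617188, sp=4, e=sp−y≈-9.617188; I≈-2.304688, D=e−e_prev≈-16.429688; u=1·(-9.617188)+5/4·(-2.304688)+1/4·(-16.429688)≈-16.605469; next y=1/10·13.617188+3/4·(-16.605469)≈-11.092383
n=4: y≈-11.092383, sp=5, e=sp−y≈16.092383; I≈13.787695, D=e−e_prev≈25.709570; u=1·16.092383+5/4·13.787695+1/4·25.709570≈39.754395; next y=1/10·(-11.092383)+3/4·39.754395≈28.706558
n=5: y≈28.706558, sp=5, e=sp−y≈-23.706558; I≈-9.918862, D=e−e_prev≈-39.798940; u=1·(-23.706558)+5/4·(-9.918862)+1/4·(-39.798940)≈-46.054871; next y=1/10·28.706558+3/4·(-46.054871)≈-31.670497
n=6: y≈-31.670497, sp=5, e=sp−y≈36.670497; I≈26.751635, D=e−e_prev≈60.377055; u=1·36.670497+5/4·26.751635+1/4·60.377055≈85.204305; next y=1/10·(-31.670497)+3/4·85.204305≈60.736179
n=7: y≈60.736179, sp=5, e=sp−y≈-55.736179; I≈-28.984544, D=e−e_prev≈-92.406676; u=1·(-55.736179)+5/4·(-28.984544)+1/4·(-92.406676)≈-115.068527; next y=1/10·60.736179+3/4·(-115.068527)≈-80.227778
n=8: y≈-80.227778, sp=5, e=sp−y≈85.227778; I≈56.243234, D=e−e_prev≈140.963956; u=1·85.227778+5/4·56.243234+1/4·140.963956≈190.772809; next y=1/10·(-80.227778)+3/4·190.772809≈135.056829
n=9: y≈135.056829, sp=5, e=sp−y≈-130.056829; I≈-73.813595, D=e−e_prev≈-215.284607; u=1·(-130.056829)+5/4·(-73.813595)+1/4·(-215.284607)≈-276.144975; next y=1/10·135.056829+3/4·(-276.144975)≈-193.603048
n=10: y≈-193.603048, sp=5, e=sp−y≈198.603048; I≈124.789453, D=e−e_prev≈328.659877; u=1·198.603048+5/4·124.789453+1/4·328.659877≈436.754833; next y=1/10·(-193.603048)+3/4·436.754833≈308.205820
n=11: y≈308.205820, sp=5, e=sp−y≈-303.205820; I≈-178.416367, D=e−e_prev≈-501.808868; u=1·(-303.205820)+5/4·(-178.416367)+1/4·(-501.808868)≈-651.678497; next y=1/10·308.205820+3/4·(-651.678497)≈-457.938290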